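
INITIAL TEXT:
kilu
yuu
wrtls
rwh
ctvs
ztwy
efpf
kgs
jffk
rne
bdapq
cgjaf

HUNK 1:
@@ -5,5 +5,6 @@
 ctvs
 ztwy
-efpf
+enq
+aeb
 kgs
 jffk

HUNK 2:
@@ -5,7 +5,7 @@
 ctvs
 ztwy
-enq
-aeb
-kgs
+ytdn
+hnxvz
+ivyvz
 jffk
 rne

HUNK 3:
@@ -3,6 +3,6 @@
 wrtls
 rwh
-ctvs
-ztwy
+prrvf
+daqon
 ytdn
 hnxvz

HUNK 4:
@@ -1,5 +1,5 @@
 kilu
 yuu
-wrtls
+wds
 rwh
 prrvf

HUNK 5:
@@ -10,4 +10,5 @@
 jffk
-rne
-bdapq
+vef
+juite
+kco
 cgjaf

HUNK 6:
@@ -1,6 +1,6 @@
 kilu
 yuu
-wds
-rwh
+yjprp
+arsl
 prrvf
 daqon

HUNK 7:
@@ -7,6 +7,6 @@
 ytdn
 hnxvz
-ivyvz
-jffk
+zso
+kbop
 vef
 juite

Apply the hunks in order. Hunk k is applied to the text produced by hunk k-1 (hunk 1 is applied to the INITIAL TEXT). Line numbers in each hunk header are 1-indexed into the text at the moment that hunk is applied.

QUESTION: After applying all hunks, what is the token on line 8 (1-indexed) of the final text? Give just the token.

Answer: hnxvz

Derivation:
Hunk 1: at line 5 remove [efpf] add [enq,aeb] -> 13 lines: kilu yuu wrtls rwh ctvs ztwy enq aeb kgs jffk rne bdapq cgjaf
Hunk 2: at line 5 remove [enq,aeb,kgs] add [ytdn,hnxvz,ivyvz] -> 13 lines: kilu yuu wrtls rwh ctvs ztwy ytdn hnxvz ivyvz jffk rne bdapq cgjaf
Hunk 3: at line 3 remove [ctvs,ztwy] add [prrvf,daqon] -> 13 lines: kilu yuu wrtls rwh prrvf daqon ytdn hnxvz ivyvz jffk rne bdapq cgjaf
Hunk 4: at line 1 remove [wrtls] add [wds] -> 13 lines: kilu yuu wds rwh prrvf daqon ytdn hnxvz ivyvz jffk rne bdapq cgjaf
Hunk 5: at line 10 remove [rne,bdapq] add [vef,juite,kco] -> 14 lines: kilu yuu wds rwh prrvf daqon ytdn hnxvz ivyvz jffk vef juite kco cgjaf
Hunk 6: at line 1 remove [wds,rwh] add [yjprp,arsl] -> 14 lines: kilu yuu yjprp arsl prrvf daqon ytdn hnxvz ivyvz jffk vef juite kco cgjaf
Hunk 7: at line 7 remove [ivyvz,jffk] add [zso,kbop] -> 14 lines: kilu yuu yjprp arsl prrvf daqon ytdn hnxvz zso kbop vef juite kco cgjaf
Final line 8: hnxvz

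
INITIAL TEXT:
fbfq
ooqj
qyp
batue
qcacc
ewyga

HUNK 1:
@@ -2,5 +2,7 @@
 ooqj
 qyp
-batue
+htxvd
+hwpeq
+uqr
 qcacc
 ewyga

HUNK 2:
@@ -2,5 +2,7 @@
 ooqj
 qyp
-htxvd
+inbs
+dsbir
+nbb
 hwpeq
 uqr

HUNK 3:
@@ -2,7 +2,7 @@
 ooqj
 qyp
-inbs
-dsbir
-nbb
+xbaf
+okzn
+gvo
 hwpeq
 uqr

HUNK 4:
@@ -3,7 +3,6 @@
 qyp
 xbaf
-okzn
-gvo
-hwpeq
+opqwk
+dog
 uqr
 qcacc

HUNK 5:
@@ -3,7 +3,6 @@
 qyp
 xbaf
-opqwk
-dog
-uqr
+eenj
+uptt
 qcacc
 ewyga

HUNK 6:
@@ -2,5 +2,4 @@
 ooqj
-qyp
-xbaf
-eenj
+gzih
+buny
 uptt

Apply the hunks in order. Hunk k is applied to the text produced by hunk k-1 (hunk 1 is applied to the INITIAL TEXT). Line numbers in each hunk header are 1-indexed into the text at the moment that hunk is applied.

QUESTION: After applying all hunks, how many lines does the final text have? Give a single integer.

Hunk 1: at line 2 remove [batue] add [htxvd,hwpeq,uqr] -> 8 lines: fbfq ooqj qyp htxvd hwpeq uqr qcacc ewyga
Hunk 2: at line 2 remove [htxvd] add [inbs,dsbir,nbb] -> 10 lines: fbfq ooqj qyp inbs dsbir nbb hwpeq uqr qcacc ewyga
Hunk 3: at line 2 remove [inbs,dsbir,nbb] add [xbaf,okzn,gvo] -> 10 lines: fbfq ooqj qyp xbaf okzn gvo hwpeq uqr qcacc ewyga
Hunk 4: at line 3 remove [okzn,gvo,hwpeq] add [opqwk,dog] -> 9 lines: fbfq ooqj qyp xbaf opqwk dog uqr qcacc ewyga
Hunk 5: at line 3 remove [opqwk,dog,uqr] add [eenj,uptt] -> 8 lines: fbfq ooqj qyp xbaf eenj uptt qcacc ewyga
Hunk 6: at line 2 remove [qyp,xbaf,eenj] add [gzih,buny] -> 7 lines: fbfq ooqj gzih buny uptt qcacc ewyga
Final line count: 7

Answer: 7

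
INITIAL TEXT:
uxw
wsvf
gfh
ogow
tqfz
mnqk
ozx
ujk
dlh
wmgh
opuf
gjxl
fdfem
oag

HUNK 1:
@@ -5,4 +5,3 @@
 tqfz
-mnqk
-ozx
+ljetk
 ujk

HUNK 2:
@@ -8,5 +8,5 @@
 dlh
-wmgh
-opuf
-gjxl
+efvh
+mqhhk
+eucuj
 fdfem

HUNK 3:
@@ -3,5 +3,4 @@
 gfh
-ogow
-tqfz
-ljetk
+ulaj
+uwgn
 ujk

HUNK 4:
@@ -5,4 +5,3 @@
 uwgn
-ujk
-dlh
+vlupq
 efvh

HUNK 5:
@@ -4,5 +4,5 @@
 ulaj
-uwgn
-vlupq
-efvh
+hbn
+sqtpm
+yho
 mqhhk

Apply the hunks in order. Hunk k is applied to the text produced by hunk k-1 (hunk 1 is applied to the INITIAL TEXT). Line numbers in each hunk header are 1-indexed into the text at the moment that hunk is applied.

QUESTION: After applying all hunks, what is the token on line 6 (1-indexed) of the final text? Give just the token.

Hunk 1: at line 5 remove [mnqk,ozx] add [ljetk] -> 13 lines: uxw wsvf gfh ogow tqfz ljetk ujk dlh wmgh opuf gjxl fdfem oag
Hunk 2: at line 8 remove [wmgh,opuf,gjxl] add [efvh,mqhhk,eucuj] -> 13 lines: uxw wsvf gfh ogow tqfz ljetk ujk dlh efvh mqhhk eucuj fdfem oag
Hunk 3: at line 3 remove [ogow,tqfz,ljetk] add [ulaj,uwgn] -> 12 lines: uxw wsvf gfh ulaj uwgn ujk dlh efvh mqhhk eucuj fdfem oag
Hunk 4: at line 5 remove [ujk,dlh] add [vlupq] -> 11 lines: uxw wsvf gfh ulaj uwgn vlupq efvh mqhhk eucuj fdfem oag
Hunk 5: at line 4 remove [uwgn,vlupq,efvh] add [hbn,sqtpm,yho] -> 11 lines: uxw wsvf gfh ulaj hbn sqtpm yho mqhhk eucuj fdfem oag
Final line 6: sqtpm

Answer: sqtpm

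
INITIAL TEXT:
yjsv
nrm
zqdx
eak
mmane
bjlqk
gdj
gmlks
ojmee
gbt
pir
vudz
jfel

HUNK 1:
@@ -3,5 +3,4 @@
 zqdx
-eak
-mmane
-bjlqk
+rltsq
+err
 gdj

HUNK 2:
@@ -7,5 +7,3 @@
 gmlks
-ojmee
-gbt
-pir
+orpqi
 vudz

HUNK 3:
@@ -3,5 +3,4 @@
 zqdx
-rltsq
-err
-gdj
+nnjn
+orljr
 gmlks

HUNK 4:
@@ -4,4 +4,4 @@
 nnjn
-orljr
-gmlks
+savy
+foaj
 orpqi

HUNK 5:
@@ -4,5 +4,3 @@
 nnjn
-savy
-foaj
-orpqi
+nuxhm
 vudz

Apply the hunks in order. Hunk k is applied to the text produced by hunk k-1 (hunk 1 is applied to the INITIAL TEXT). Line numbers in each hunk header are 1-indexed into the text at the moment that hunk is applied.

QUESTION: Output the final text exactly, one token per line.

Hunk 1: at line 3 remove [eak,mmane,bjlqk] add [rltsq,err] -> 12 lines: yjsv nrm zqdx rltsq err gdj gmlks ojmee gbt pir vudz jfel
Hunk 2: at line 7 remove [ojmee,gbt,pir] add [orpqi] -> 10 lines: yjsv nrm zqdx rltsq err gdj gmlks orpqi vudz jfel
Hunk 3: at line 3 remove [rltsq,err,gdj] add [nnjn,orljr] -> 9 lines: yjsv nrm zqdx nnjn orljr gmlks orpqi vudz jfel
Hunk 4: at line 4 remove [orljr,gmlks] add [savy,foaj] -> 9 lines: yjsv nrm zqdx nnjn savy foaj orpqi vudz jfel
Hunk 5: at line 4 remove [savy,foaj,orpqi] add [nuxhm] -> 7 lines: yjsv nrm zqdx nnjn nuxhm vudz jfel

Answer: yjsv
nrm
zqdx
nnjn
nuxhm
vudz
jfel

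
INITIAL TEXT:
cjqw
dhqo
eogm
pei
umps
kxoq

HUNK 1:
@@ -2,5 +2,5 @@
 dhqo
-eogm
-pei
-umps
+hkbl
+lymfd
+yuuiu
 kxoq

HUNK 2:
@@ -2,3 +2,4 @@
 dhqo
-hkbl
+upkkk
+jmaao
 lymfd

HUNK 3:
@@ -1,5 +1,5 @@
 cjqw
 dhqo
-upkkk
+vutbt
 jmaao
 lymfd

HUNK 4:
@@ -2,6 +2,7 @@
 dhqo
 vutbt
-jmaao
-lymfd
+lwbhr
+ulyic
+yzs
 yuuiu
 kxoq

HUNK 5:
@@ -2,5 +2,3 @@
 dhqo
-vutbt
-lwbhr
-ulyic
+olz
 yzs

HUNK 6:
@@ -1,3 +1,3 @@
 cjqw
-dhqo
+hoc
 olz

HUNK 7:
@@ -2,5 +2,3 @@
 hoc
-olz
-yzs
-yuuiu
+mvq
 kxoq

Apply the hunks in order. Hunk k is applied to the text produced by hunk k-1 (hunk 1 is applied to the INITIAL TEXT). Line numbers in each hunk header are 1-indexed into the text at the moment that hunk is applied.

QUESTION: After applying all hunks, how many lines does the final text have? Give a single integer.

Hunk 1: at line 2 remove [eogm,pei,umps] add [hkbl,lymfd,yuuiu] -> 6 lines: cjqw dhqo hkbl lymfd yuuiu kxoq
Hunk 2: at line 2 remove [hkbl] add [upkkk,jmaao] -> 7 lines: cjqw dhqo upkkk jmaao lymfd yuuiu kxoq
Hunk 3: at line 1 remove [upkkk] add [vutbt] -> 7 lines: cjqw dhqo vutbt jmaao lymfd yuuiu kxoq
Hunk 4: at line 2 remove [jmaao,lymfd] add [lwbhr,ulyic,yzs] -> 8 lines: cjqw dhqo vutbt lwbhr ulyic yzs yuuiu kxoq
Hunk 5: at line 2 remove [vutbt,lwbhr,ulyic] add [olz] -> 6 lines: cjqw dhqo olz yzs yuuiu kxoq
Hunk 6: at line 1 remove [dhqo] add [hoc] -> 6 lines: cjqw hoc olz yzs yuuiu kxoq
Hunk 7: at line 2 remove [olz,yzs,yuuiu] add [mvq] -> 4 lines: cjqw hoc mvq kxoq
Final line count: 4

Answer: 4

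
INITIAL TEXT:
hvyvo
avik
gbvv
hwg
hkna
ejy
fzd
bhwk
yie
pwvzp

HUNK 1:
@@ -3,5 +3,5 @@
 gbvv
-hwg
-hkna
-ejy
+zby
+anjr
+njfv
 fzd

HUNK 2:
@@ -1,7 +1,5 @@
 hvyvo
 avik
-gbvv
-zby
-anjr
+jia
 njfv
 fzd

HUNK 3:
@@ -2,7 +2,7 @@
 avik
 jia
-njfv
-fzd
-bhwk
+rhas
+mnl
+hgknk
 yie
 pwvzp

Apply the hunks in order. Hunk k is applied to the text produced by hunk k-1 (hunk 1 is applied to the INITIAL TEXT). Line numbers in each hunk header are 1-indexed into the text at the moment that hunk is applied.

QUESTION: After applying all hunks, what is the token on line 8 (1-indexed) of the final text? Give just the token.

Answer: pwvzp

Derivation:
Hunk 1: at line 3 remove [hwg,hkna,ejy] add [zby,anjr,njfv] -> 10 lines: hvyvo avik gbvv zby anjr njfv fzd bhwk yie pwvzp
Hunk 2: at line 1 remove [gbvv,zby,anjr] add [jia] -> 8 lines: hvyvo avik jia njfv fzd bhwk yie pwvzp
Hunk 3: at line 2 remove [njfv,fzd,bhwk] add [rhas,mnl,hgknk] -> 8 lines: hvyvo avik jia rhas mnl hgknk yie pwvzp
Final line 8: pwvzp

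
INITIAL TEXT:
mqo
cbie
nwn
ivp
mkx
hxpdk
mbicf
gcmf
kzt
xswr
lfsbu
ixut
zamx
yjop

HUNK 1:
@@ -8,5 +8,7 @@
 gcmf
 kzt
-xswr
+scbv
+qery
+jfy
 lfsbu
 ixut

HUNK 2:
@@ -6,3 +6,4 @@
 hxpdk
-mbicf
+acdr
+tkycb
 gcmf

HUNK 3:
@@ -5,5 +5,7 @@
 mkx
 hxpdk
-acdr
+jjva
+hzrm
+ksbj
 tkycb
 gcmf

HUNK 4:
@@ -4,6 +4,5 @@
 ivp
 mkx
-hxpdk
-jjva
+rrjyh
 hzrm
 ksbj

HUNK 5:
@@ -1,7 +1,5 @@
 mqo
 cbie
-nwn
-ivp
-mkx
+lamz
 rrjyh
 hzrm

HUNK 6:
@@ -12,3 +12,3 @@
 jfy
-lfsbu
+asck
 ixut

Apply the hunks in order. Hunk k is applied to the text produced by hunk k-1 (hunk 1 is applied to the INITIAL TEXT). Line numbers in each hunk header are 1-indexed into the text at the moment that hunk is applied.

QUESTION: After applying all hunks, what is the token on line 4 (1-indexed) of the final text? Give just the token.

Hunk 1: at line 8 remove [xswr] add [scbv,qery,jfy] -> 16 lines: mqo cbie nwn ivp mkx hxpdk mbicf gcmf kzt scbv qery jfy lfsbu ixut zamx yjop
Hunk 2: at line 6 remove [mbicf] add [acdr,tkycb] -> 17 lines: mqo cbie nwn ivp mkx hxpdk acdr tkycb gcmf kzt scbv qery jfy lfsbu ixut zamx yjop
Hunk 3: at line 5 remove [acdr] add [jjva,hzrm,ksbj] -> 19 lines: mqo cbie nwn ivp mkx hxpdk jjva hzrm ksbj tkycb gcmf kzt scbv qery jfy lfsbu ixut zamx yjop
Hunk 4: at line 4 remove [hxpdk,jjva] add [rrjyh] -> 18 lines: mqo cbie nwn ivp mkx rrjyh hzrm ksbj tkycb gcmf kzt scbv qery jfy lfsbu ixut zamx yjop
Hunk 5: at line 1 remove [nwn,ivp,mkx] add [lamz] -> 16 lines: mqo cbie lamz rrjyh hzrm ksbj tkycb gcmf kzt scbv qery jfy lfsbu ixut zamx yjop
Hunk 6: at line 12 remove [lfsbu] add [asck] -> 16 lines: mqo cbie lamz rrjyh hzrm ksbj tkycb gcmf kzt scbv qery jfy asck ixut zamx yjop
Final line 4: rrjyh

Answer: rrjyh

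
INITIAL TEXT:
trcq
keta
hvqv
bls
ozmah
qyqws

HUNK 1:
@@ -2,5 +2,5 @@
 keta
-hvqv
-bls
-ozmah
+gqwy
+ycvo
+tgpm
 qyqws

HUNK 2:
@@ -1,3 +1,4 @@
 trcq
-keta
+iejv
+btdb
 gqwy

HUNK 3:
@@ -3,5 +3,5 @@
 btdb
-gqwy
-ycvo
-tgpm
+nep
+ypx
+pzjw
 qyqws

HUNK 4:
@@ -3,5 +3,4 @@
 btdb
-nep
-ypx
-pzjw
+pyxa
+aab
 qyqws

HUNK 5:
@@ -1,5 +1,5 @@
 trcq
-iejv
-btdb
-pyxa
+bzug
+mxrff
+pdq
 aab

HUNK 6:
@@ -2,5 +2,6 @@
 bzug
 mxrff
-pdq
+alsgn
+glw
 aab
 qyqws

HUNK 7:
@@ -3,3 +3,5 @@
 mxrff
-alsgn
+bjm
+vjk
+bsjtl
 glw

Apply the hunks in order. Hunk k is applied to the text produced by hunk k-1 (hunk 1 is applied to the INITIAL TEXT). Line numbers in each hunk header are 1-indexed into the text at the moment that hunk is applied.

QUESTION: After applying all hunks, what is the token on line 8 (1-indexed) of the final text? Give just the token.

Hunk 1: at line 2 remove [hvqv,bls,ozmah] add [gqwy,ycvo,tgpm] -> 6 lines: trcq keta gqwy ycvo tgpm qyqws
Hunk 2: at line 1 remove [keta] add [iejv,btdb] -> 7 lines: trcq iejv btdb gqwy ycvo tgpm qyqws
Hunk 3: at line 3 remove [gqwy,ycvo,tgpm] add [nep,ypx,pzjw] -> 7 lines: trcq iejv btdb nep ypx pzjw qyqws
Hunk 4: at line 3 remove [nep,ypx,pzjw] add [pyxa,aab] -> 6 lines: trcq iejv btdb pyxa aab qyqws
Hunk 5: at line 1 remove [iejv,btdb,pyxa] add [bzug,mxrff,pdq] -> 6 lines: trcq bzug mxrff pdq aab qyqws
Hunk 6: at line 2 remove [pdq] add [alsgn,glw] -> 7 lines: trcq bzug mxrff alsgn glw aab qyqws
Hunk 7: at line 3 remove [alsgn] add [bjm,vjk,bsjtl] -> 9 lines: trcq bzug mxrff bjm vjk bsjtl glw aab qyqws
Final line 8: aab

Answer: aab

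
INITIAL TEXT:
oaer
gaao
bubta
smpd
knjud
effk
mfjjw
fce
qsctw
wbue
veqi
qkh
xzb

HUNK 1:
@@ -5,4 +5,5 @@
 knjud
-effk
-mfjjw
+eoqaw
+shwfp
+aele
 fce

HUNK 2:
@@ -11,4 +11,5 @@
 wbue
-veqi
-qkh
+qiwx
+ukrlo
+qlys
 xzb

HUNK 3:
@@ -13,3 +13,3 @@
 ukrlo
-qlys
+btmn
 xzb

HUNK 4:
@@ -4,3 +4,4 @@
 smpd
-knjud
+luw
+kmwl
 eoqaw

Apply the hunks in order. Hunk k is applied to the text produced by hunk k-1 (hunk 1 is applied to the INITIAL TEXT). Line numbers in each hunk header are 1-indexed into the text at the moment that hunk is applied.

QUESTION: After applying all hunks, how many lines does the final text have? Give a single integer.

Answer: 16

Derivation:
Hunk 1: at line 5 remove [effk,mfjjw] add [eoqaw,shwfp,aele] -> 14 lines: oaer gaao bubta smpd knjud eoqaw shwfp aele fce qsctw wbue veqi qkh xzb
Hunk 2: at line 11 remove [veqi,qkh] add [qiwx,ukrlo,qlys] -> 15 lines: oaer gaao bubta smpd knjud eoqaw shwfp aele fce qsctw wbue qiwx ukrlo qlys xzb
Hunk 3: at line 13 remove [qlys] add [btmn] -> 15 lines: oaer gaao bubta smpd knjud eoqaw shwfp aele fce qsctw wbue qiwx ukrlo btmn xzb
Hunk 4: at line 4 remove [knjud] add [luw,kmwl] -> 16 lines: oaer gaao bubta smpd luw kmwl eoqaw shwfp aele fce qsctw wbue qiwx ukrlo btmn xzb
Final line count: 16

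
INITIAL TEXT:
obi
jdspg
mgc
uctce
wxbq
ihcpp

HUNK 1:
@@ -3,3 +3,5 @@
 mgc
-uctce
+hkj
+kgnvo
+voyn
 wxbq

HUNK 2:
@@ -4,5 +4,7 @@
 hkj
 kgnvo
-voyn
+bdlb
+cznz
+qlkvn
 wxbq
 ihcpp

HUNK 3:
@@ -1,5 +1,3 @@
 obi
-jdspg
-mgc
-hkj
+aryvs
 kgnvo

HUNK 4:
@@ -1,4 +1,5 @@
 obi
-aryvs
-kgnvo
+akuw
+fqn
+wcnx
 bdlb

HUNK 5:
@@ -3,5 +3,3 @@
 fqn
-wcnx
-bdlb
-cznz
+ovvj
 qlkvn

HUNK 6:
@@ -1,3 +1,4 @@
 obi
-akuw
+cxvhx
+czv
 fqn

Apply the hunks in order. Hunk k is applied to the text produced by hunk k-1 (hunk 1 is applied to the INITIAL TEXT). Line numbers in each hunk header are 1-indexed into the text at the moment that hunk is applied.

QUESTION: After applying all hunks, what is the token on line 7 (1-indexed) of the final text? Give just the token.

Hunk 1: at line 3 remove [uctce] add [hkj,kgnvo,voyn] -> 8 lines: obi jdspg mgc hkj kgnvo voyn wxbq ihcpp
Hunk 2: at line 4 remove [voyn] add [bdlb,cznz,qlkvn] -> 10 lines: obi jdspg mgc hkj kgnvo bdlb cznz qlkvn wxbq ihcpp
Hunk 3: at line 1 remove [jdspg,mgc,hkj] add [aryvs] -> 8 lines: obi aryvs kgnvo bdlb cznz qlkvn wxbq ihcpp
Hunk 4: at line 1 remove [aryvs,kgnvo] add [akuw,fqn,wcnx] -> 9 lines: obi akuw fqn wcnx bdlb cznz qlkvn wxbq ihcpp
Hunk 5: at line 3 remove [wcnx,bdlb,cznz] add [ovvj] -> 7 lines: obi akuw fqn ovvj qlkvn wxbq ihcpp
Hunk 6: at line 1 remove [akuw] add [cxvhx,czv] -> 8 lines: obi cxvhx czv fqn ovvj qlkvn wxbq ihcpp
Final line 7: wxbq

Answer: wxbq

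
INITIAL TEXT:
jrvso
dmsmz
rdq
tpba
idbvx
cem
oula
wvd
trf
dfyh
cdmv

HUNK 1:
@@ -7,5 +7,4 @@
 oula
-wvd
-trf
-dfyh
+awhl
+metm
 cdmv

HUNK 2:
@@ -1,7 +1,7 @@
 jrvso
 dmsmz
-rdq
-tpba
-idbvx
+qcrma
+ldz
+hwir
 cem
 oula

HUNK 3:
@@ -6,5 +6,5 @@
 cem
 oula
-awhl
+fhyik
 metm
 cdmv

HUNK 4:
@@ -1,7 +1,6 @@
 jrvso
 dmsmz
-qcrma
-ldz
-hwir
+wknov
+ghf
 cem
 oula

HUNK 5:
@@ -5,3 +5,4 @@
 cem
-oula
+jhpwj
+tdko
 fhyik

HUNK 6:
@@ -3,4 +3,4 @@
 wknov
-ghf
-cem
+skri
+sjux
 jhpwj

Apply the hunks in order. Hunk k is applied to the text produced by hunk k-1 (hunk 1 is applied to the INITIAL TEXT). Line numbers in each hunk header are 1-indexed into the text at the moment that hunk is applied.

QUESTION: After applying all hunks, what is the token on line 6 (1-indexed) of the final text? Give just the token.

Hunk 1: at line 7 remove [wvd,trf,dfyh] add [awhl,metm] -> 10 lines: jrvso dmsmz rdq tpba idbvx cem oula awhl metm cdmv
Hunk 2: at line 1 remove [rdq,tpba,idbvx] add [qcrma,ldz,hwir] -> 10 lines: jrvso dmsmz qcrma ldz hwir cem oula awhl metm cdmv
Hunk 3: at line 6 remove [awhl] add [fhyik] -> 10 lines: jrvso dmsmz qcrma ldz hwir cem oula fhyik metm cdmv
Hunk 4: at line 1 remove [qcrma,ldz,hwir] add [wknov,ghf] -> 9 lines: jrvso dmsmz wknov ghf cem oula fhyik metm cdmv
Hunk 5: at line 5 remove [oula] add [jhpwj,tdko] -> 10 lines: jrvso dmsmz wknov ghf cem jhpwj tdko fhyik metm cdmv
Hunk 6: at line 3 remove [ghf,cem] add [skri,sjux] -> 10 lines: jrvso dmsmz wknov skri sjux jhpwj tdko fhyik metm cdmv
Final line 6: jhpwj

Answer: jhpwj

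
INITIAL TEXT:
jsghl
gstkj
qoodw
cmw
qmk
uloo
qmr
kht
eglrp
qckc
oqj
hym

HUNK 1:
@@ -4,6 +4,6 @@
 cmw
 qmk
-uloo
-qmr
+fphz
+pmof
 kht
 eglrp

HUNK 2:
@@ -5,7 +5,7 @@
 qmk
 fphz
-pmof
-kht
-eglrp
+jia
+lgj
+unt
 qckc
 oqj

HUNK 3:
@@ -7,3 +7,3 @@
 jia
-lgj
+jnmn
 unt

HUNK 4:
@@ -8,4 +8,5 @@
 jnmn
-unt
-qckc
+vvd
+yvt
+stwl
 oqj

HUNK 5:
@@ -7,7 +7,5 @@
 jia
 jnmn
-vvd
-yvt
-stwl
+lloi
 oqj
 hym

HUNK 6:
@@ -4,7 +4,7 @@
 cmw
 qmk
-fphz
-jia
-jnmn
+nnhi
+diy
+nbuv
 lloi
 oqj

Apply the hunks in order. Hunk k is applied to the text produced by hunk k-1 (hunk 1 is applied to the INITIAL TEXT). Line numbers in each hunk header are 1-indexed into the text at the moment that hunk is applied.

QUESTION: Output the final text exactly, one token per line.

Hunk 1: at line 4 remove [uloo,qmr] add [fphz,pmof] -> 12 lines: jsghl gstkj qoodw cmw qmk fphz pmof kht eglrp qckc oqj hym
Hunk 2: at line 5 remove [pmof,kht,eglrp] add [jia,lgj,unt] -> 12 lines: jsghl gstkj qoodw cmw qmk fphz jia lgj unt qckc oqj hym
Hunk 3: at line 7 remove [lgj] add [jnmn] -> 12 lines: jsghl gstkj qoodw cmw qmk fphz jia jnmn unt qckc oqj hym
Hunk 4: at line 8 remove [unt,qckc] add [vvd,yvt,stwl] -> 13 lines: jsghl gstkj qoodw cmw qmk fphz jia jnmn vvd yvt stwl oqj hym
Hunk 5: at line 7 remove [vvd,yvt,stwl] add [lloi] -> 11 lines: jsghl gstkj qoodw cmw qmk fphz jia jnmn lloi oqj hym
Hunk 6: at line 4 remove [fphz,jia,jnmn] add [nnhi,diy,nbuv] -> 11 lines: jsghl gstkj qoodw cmw qmk nnhi diy nbuv lloi oqj hym

Answer: jsghl
gstkj
qoodw
cmw
qmk
nnhi
diy
nbuv
lloi
oqj
hym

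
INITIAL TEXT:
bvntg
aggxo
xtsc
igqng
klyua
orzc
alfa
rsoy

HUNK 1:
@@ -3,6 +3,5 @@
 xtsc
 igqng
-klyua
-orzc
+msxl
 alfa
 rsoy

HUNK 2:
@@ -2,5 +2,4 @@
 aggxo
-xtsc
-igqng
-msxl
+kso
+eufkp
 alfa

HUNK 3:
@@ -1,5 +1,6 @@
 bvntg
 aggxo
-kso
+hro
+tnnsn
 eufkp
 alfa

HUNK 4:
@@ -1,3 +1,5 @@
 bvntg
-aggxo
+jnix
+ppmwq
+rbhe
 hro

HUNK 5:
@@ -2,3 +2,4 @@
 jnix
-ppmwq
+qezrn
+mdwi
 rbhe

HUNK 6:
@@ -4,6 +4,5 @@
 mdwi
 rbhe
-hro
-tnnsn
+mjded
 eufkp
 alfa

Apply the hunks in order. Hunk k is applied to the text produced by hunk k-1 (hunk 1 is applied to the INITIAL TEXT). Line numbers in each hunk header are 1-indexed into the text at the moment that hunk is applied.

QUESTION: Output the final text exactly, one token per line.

Answer: bvntg
jnix
qezrn
mdwi
rbhe
mjded
eufkp
alfa
rsoy

Derivation:
Hunk 1: at line 3 remove [klyua,orzc] add [msxl] -> 7 lines: bvntg aggxo xtsc igqng msxl alfa rsoy
Hunk 2: at line 2 remove [xtsc,igqng,msxl] add [kso,eufkp] -> 6 lines: bvntg aggxo kso eufkp alfa rsoy
Hunk 3: at line 1 remove [kso] add [hro,tnnsn] -> 7 lines: bvntg aggxo hro tnnsn eufkp alfa rsoy
Hunk 4: at line 1 remove [aggxo] add [jnix,ppmwq,rbhe] -> 9 lines: bvntg jnix ppmwq rbhe hro tnnsn eufkp alfa rsoy
Hunk 5: at line 2 remove [ppmwq] add [qezrn,mdwi] -> 10 lines: bvntg jnix qezrn mdwi rbhe hro tnnsn eufkp alfa rsoy
Hunk 6: at line 4 remove [hro,tnnsn] add [mjded] -> 9 lines: bvntg jnix qezrn mdwi rbhe mjded eufkp alfa rsoy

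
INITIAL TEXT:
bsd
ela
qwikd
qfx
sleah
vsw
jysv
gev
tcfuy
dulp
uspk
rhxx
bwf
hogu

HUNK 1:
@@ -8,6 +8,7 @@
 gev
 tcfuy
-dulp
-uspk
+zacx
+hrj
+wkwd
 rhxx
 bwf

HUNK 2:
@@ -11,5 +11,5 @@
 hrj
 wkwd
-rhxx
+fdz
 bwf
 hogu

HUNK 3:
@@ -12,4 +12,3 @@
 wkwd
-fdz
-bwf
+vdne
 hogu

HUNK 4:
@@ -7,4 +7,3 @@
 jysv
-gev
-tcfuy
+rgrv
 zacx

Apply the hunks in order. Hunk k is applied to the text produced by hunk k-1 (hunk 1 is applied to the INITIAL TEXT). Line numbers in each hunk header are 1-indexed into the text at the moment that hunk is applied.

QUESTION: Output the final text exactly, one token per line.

Answer: bsd
ela
qwikd
qfx
sleah
vsw
jysv
rgrv
zacx
hrj
wkwd
vdne
hogu

Derivation:
Hunk 1: at line 8 remove [dulp,uspk] add [zacx,hrj,wkwd] -> 15 lines: bsd ela qwikd qfx sleah vsw jysv gev tcfuy zacx hrj wkwd rhxx bwf hogu
Hunk 2: at line 11 remove [rhxx] add [fdz] -> 15 lines: bsd ela qwikd qfx sleah vsw jysv gev tcfuy zacx hrj wkwd fdz bwf hogu
Hunk 3: at line 12 remove [fdz,bwf] add [vdne] -> 14 lines: bsd ela qwikd qfx sleah vsw jysv gev tcfuy zacx hrj wkwd vdne hogu
Hunk 4: at line 7 remove [gev,tcfuy] add [rgrv] -> 13 lines: bsd ela qwikd qfx sleah vsw jysv rgrv zacx hrj wkwd vdne hogu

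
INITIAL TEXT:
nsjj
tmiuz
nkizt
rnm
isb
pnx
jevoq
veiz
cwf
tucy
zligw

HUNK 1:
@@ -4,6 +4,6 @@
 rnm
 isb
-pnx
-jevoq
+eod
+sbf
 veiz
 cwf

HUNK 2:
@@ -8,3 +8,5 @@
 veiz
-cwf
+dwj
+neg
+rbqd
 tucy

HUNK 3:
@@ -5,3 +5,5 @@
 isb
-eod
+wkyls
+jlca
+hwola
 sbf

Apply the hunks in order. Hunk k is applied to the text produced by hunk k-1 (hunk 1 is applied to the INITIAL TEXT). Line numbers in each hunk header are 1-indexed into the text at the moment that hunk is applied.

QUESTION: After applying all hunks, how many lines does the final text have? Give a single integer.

Answer: 15

Derivation:
Hunk 1: at line 4 remove [pnx,jevoq] add [eod,sbf] -> 11 lines: nsjj tmiuz nkizt rnm isb eod sbf veiz cwf tucy zligw
Hunk 2: at line 8 remove [cwf] add [dwj,neg,rbqd] -> 13 lines: nsjj tmiuz nkizt rnm isb eod sbf veiz dwj neg rbqd tucy zligw
Hunk 3: at line 5 remove [eod] add [wkyls,jlca,hwola] -> 15 lines: nsjj tmiuz nkizt rnm isb wkyls jlca hwola sbf veiz dwj neg rbqd tucy zligw
Final line count: 15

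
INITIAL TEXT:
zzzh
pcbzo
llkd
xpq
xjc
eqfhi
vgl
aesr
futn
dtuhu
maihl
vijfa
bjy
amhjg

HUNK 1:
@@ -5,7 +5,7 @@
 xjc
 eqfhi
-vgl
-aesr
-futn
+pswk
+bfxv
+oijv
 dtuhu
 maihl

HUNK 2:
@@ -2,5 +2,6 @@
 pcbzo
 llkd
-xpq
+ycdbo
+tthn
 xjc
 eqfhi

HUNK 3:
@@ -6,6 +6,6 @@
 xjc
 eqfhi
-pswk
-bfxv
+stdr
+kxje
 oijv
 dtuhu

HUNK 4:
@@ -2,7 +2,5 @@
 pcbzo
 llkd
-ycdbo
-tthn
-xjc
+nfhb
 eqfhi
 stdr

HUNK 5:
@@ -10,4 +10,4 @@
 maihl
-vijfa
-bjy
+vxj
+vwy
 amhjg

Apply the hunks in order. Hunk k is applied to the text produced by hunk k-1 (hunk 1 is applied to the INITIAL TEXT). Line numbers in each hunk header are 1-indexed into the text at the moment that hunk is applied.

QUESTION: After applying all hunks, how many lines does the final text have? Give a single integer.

Answer: 13

Derivation:
Hunk 1: at line 5 remove [vgl,aesr,futn] add [pswk,bfxv,oijv] -> 14 lines: zzzh pcbzo llkd xpq xjc eqfhi pswk bfxv oijv dtuhu maihl vijfa bjy amhjg
Hunk 2: at line 2 remove [xpq] add [ycdbo,tthn] -> 15 lines: zzzh pcbzo llkd ycdbo tthn xjc eqfhi pswk bfxv oijv dtuhu maihl vijfa bjy amhjg
Hunk 3: at line 6 remove [pswk,bfxv] add [stdr,kxje] -> 15 lines: zzzh pcbzo llkd ycdbo tthn xjc eqfhi stdr kxje oijv dtuhu maihl vijfa bjy amhjg
Hunk 4: at line 2 remove [ycdbo,tthn,xjc] add [nfhb] -> 13 lines: zzzh pcbzo llkd nfhb eqfhi stdr kxje oijv dtuhu maihl vijfa bjy amhjg
Hunk 5: at line 10 remove [vijfa,bjy] add [vxj,vwy] -> 13 lines: zzzh pcbzo llkd nfhb eqfhi stdr kxje oijv dtuhu maihl vxj vwy amhjg
Final line count: 13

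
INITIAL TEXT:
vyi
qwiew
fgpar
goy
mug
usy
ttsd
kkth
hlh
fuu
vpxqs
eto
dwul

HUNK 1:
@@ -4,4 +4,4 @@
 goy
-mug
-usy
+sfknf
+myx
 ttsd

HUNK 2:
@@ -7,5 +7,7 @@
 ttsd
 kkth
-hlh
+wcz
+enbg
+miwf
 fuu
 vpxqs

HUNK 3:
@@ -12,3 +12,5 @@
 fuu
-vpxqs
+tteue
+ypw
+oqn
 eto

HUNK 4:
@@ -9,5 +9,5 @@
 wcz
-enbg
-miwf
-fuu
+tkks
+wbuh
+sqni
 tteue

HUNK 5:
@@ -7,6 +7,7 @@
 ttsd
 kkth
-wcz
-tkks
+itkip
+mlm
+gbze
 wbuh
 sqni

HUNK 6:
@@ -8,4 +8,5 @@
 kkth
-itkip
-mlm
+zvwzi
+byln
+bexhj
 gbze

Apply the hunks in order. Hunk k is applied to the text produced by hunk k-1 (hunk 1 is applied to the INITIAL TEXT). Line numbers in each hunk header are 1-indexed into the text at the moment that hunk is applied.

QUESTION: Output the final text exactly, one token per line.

Answer: vyi
qwiew
fgpar
goy
sfknf
myx
ttsd
kkth
zvwzi
byln
bexhj
gbze
wbuh
sqni
tteue
ypw
oqn
eto
dwul

Derivation:
Hunk 1: at line 4 remove [mug,usy] add [sfknf,myx] -> 13 lines: vyi qwiew fgpar goy sfknf myx ttsd kkth hlh fuu vpxqs eto dwul
Hunk 2: at line 7 remove [hlh] add [wcz,enbg,miwf] -> 15 lines: vyi qwiew fgpar goy sfknf myx ttsd kkth wcz enbg miwf fuu vpxqs eto dwul
Hunk 3: at line 12 remove [vpxqs] add [tteue,ypw,oqn] -> 17 lines: vyi qwiew fgpar goy sfknf myx ttsd kkth wcz enbg miwf fuu tteue ypw oqn eto dwul
Hunk 4: at line 9 remove [enbg,miwf,fuu] add [tkks,wbuh,sqni] -> 17 lines: vyi qwiew fgpar goy sfknf myx ttsd kkth wcz tkks wbuh sqni tteue ypw oqn eto dwul
Hunk 5: at line 7 remove [wcz,tkks] add [itkip,mlm,gbze] -> 18 lines: vyi qwiew fgpar goy sfknf myx ttsd kkth itkip mlm gbze wbuh sqni tteue ypw oqn eto dwul
Hunk 6: at line 8 remove [itkip,mlm] add [zvwzi,byln,bexhj] -> 19 lines: vyi qwiew fgpar goy sfknf myx ttsd kkth zvwzi byln bexhj gbze wbuh sqni tteue ypw oqn eto dwul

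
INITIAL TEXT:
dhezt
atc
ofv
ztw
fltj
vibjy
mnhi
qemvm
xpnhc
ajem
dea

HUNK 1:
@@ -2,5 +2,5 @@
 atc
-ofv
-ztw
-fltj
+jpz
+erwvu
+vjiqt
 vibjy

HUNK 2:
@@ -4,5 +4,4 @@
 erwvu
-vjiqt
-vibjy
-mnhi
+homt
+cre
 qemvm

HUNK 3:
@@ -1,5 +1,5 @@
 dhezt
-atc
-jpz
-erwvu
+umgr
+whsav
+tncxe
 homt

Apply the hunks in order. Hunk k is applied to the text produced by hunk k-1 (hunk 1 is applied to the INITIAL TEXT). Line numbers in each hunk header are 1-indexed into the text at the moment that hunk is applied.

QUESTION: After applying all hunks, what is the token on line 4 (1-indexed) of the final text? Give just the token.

Hunk 1: at line 2 remove [ofv,ztw,fltj] add [jpz,erwvu,vjiqt] -> 11 lines: dhezt atc jpz erwvu vjiqt vibjy mnhi qemvm xpnhc ajem dea
Hunk 2: at line 4 remove [vjiqt,vibjy,mnhi] add [homt,cre] -> 10 lines: dhezt atc jpz erwvu homt cre qemvm xpnhc ajem dea
Hunk 3: at line 1 remove [atc,jpz,erwvu] add [umgr,whsav,tncxe] -> 10 lines: dhezt umgr whsav tncxe homt cre qemvm xpnhc ajem dea
Final line 4: tncxe

Answer: tncxe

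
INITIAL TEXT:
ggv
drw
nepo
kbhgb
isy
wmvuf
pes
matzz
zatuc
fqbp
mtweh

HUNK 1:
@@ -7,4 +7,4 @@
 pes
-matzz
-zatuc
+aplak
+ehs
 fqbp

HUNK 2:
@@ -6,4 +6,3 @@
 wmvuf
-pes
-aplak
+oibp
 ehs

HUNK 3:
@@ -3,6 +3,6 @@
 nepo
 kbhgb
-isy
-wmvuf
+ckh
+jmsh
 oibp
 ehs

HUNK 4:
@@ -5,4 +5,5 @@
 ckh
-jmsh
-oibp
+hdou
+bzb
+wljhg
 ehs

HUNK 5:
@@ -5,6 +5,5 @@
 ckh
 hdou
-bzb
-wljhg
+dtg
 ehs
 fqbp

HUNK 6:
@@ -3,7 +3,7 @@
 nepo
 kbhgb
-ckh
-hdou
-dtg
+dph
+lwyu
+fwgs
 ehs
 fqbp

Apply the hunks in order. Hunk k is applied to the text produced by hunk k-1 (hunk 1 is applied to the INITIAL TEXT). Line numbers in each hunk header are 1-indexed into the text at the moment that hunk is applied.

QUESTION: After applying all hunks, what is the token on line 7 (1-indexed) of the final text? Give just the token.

Answer: fwgs

Derivation:
Hunk 1: at line 7 remove [matzz,zatuc] add [aplak,ehs] -> 11 lines: ggv drw nepo kbhgb isy wmvuf pes aplak ehs fqbp mtweh
Hunk 2: at line 6 remove [pes,aplak] add [oibp] -> 10 lines: ggv drw nepo kbhgb isy wmvuf oibp ehs fqbp mtweh
Hunk 3: at line 3 remove [isy,wmvuf] add [ckh,jmsh] -> 10 lines: ggv drw nepo kbhgb ckh jmsh oibp ehs fqbp mtweh
Hunk 4: at line 5 remove [jmsh,oibp] add [hdou,bzb,wljhg] -> 11 lines: ggv drw nepo kbhgb ckh hdou bzb wljhg ehs fqbp mtweh
Hunk 5: at line 5 remove [bzb,wljhg] add [dtg] -> 10 lines: ggv drw nepo kbhgb ckh hdou dtg ehs fqbp mtweh
Hunk 6: at line 3 remove [ckh,hdou,dtg] add [dph,lwyu,fwgs] -> 10 lines: ggv drw nepo kbhgb dph lwyu fwgs ehs fqbp mtweh
Final line 7: fwgs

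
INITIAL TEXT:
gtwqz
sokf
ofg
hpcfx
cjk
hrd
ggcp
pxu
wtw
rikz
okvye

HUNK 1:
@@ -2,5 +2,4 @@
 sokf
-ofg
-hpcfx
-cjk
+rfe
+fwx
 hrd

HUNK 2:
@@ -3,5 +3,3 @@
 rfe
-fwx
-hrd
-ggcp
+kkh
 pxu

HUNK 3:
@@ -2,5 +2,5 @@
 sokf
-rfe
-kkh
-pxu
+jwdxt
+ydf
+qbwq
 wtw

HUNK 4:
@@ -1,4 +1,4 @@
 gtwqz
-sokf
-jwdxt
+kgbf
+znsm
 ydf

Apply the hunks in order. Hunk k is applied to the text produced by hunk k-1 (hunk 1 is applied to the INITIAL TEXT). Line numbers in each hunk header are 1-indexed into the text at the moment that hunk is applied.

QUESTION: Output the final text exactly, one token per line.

Hunk 1: at line 2 remove [ofg,hpcfx,cjk] add [rfe,fwx] -> 10 lines: gtwqz sokf rfe fwx hrd ggcp pxu wtw rikz okvye
Hunk 2: at line 3 remove [fwx,hrd,ggcp] add [kkh] -> 8 lines: gtwqz sokf rfe kkh pxu wtw rikz okvye
Hunk 3: at line 2 remove [rfe,kkh,pxu] add [jwdxt,ydf,qbwq] -> 8 lines: gtwqz sokf jwdxt ydf qbwq wtw rikz okvye
Hunk 4: at line 1 remove [sokf,jwdxt] add [kgbf,znsm] -> 8 lines: gtwqz kgbf znsm ydf qbwq wtw rikz okvye

Answer: gtwqz
kgbf
znsm
ydf
qbwq
wtw
rikz
okvye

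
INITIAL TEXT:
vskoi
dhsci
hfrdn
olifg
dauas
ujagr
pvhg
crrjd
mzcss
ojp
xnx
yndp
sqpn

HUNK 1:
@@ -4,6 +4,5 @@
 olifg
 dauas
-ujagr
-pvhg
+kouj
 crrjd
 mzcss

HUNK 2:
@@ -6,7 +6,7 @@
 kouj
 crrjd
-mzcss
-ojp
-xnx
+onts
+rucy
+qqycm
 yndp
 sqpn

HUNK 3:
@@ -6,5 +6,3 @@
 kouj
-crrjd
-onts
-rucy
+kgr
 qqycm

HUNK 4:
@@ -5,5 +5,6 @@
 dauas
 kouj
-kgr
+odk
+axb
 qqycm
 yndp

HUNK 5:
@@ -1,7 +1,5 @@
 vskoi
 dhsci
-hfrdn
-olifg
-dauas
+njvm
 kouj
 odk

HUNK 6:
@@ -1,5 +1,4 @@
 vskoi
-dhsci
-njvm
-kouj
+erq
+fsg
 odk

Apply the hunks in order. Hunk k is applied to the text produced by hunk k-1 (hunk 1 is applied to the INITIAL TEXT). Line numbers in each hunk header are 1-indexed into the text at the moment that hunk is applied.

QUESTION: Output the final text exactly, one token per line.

Answer: vskoi
erq
fsg
odk
axb
qqycm
yndp
sqpn

Derivation:
Hunk 1: at line 4 remove [ujagr,pvhg] add [kouj] -> 12 lines: vskoi dhsci hfrdn olifg dauas kouj crrjd mzcss ojp xnx yndp sqpn
Hunk 2: at line 6 remove [mzcss,ojp,xnx] add [onts,rucy,qqycm] -> 12 lines: vskoi dhsci hfrdn olifg dauas kouj crrjd onts rucy qqycm yndp sqpn
Hunk 3: at line 6 remove [crrjd,onts,rucy] add [kgr] -> 10 lines: vskoi dhsci hfrdn olifg dauas kouj kgr qqycm yndp sqpn
Hunk 4: at line 5 remove [kgr] add [odk,axb] -> 11 lines: vskoi dhsci hfrdn olifg dauas kouj odk axb qqycm yndp sqpn
Hunk 5: at line 1 remove [hfrdn,olifg,dauas] add [njvm] -> 9 lines: vskoi dhsci njvm kouj odk axb qqycm yndp sqpn
Hunk 6: at line 1 remove [dhsci,njvm,kouj] add [erq,fsg] -> 8 lines: vskoi erq fsg odk axb qqycm yndp sqpn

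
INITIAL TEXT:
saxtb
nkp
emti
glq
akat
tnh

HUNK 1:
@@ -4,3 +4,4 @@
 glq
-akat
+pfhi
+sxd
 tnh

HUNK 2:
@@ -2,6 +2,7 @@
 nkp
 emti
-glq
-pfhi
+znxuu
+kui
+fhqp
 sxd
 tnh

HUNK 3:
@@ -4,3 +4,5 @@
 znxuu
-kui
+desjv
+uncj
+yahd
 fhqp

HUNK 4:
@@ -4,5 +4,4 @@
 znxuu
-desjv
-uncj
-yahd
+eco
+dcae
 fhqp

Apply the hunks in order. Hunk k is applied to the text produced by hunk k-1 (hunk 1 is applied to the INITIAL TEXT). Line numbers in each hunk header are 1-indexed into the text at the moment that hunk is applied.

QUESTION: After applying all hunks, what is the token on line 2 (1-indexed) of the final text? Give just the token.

Answer: nkp

Derivation:
Hunk 1: at line 4 remove [akat] add [pfhi,sxd] -> 7 lines: saxtb nkp emti glq pfhi sxd tnh
Hunk 2: at line 2 remove [glq,pfhi] add [znxuu,kui,fhqp] -> 8 lines: saxtb nkp emti znxuu kui fhqp sxd tnh
Hunk 3: at line 4 remove [kui] add [desjv,uncj,yahd] -> 10 lines: saxtb nkp emti znxuu desjv uncj yahd fhqp sxd tnh
Hunk 4: at line 4 remove [desjv,uncj,yahd] add [eco,dcae] -> 9 lines: saxtb nkp emti znxuu eco dcae fhqp sxd tnh
Final line 2: nkp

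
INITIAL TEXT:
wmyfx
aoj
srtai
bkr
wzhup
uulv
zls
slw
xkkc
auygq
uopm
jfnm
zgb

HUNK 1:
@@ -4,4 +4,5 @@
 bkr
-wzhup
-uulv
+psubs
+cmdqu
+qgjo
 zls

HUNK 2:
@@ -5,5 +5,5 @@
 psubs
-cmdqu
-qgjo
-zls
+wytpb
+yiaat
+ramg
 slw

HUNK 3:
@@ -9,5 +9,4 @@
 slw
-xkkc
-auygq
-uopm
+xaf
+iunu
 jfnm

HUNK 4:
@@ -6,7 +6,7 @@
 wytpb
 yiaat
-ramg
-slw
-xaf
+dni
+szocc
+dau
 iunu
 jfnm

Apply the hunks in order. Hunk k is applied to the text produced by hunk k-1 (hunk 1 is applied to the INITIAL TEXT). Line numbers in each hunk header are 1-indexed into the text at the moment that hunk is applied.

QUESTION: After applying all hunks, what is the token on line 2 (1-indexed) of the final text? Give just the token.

Answer: aoj

Derivation:
Hunk 1: at line 4 remove [wzhup,uulv] add [psubs,cmdqu,qgjo] -> 14 lines: wmyfx aoj srtai bkr psubs cmdqu qgjo zls slw xkkc auygq uopm jfnm zgb
Hunk 2: at line 5 remove [cmdqu,qgjo,zls] add [wytpb,yiaat,ramg] -> 14 lines: wmyfx aoj srtai bkr psubs wytpb yiaat ramg slw xkkc auygq uopm jfnm zgb
Hunk 3: at line 9 remove [xkkc,auygq,uopm] add [xaf,iunu] -> 13 lines: wmyfx aoj srtai bkr psubs wytpb yiaat ramg slw xaf iunu jfnm zgb
Hunk 4: at line 6 remove [ramg,slw,xaf] add [dni,szocc,dau] -> 13 lines: wmyfx aoj srtai bkr psubs wytpb yiaat dni szocc dau iunu jfnm zgb
Final line 2: aoj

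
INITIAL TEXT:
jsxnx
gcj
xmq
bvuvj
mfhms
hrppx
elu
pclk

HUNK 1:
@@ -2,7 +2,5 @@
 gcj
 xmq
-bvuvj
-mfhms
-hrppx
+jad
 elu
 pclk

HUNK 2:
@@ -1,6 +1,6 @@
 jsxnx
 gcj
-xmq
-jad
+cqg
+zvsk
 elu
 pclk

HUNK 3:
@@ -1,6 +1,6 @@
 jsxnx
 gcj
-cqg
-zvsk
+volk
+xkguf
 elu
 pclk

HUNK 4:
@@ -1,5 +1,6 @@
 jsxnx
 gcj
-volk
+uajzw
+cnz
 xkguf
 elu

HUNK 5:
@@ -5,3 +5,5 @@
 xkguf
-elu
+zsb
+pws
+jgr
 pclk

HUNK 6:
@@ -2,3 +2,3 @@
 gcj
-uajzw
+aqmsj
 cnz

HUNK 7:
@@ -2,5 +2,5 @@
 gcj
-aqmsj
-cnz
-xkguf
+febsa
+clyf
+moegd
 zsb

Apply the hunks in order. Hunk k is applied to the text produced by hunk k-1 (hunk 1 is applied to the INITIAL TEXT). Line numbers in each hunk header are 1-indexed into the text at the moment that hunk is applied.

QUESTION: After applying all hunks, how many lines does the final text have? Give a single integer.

Hunk 1: at line 2 remove [bvuvj,mfhms,hrppx] add [jad] -> 6 lines: jsxnx gcj xmq jad elu pclk
Hunk 2: at line 1 remove [xmq,jad] add [cqg,zvsk] -> 6 lines: jsxnx gcj cqg zvsk elu pclk
Hunk 3: at line 1 remove [cqg,zvsk] add [volk,xkguf] -> 6 lines: jsxnx gcj volk xkguf elu pclk
Hunk 4: at line 1 remove [volk] add [uajzw,cnz] -> 7 lines: jsxnx gcj uajzw cnz xkguf elu pclk
Hunk 5: at line 5 remove [elu] add [zsb,pws,jgr] -> 9 lines: jsxnx gcj uajzw cnz xkguf zsb pws jgr pclk
Hunk 6: at line 2 remove [uajzw] add [aqmsj] -> 9 lines: jsxnx gcj aqmsj cnz xkguf zsb pws jgr pclk
Hunk 7: at line 2 remove [aqmsj,cnz,xkguf] add [febsa,clyf,moegd] -> 9 lines: jsxnx gcj febsa clyf moegd zsb pws jgr pclk
Final line count: 9

Answer: 9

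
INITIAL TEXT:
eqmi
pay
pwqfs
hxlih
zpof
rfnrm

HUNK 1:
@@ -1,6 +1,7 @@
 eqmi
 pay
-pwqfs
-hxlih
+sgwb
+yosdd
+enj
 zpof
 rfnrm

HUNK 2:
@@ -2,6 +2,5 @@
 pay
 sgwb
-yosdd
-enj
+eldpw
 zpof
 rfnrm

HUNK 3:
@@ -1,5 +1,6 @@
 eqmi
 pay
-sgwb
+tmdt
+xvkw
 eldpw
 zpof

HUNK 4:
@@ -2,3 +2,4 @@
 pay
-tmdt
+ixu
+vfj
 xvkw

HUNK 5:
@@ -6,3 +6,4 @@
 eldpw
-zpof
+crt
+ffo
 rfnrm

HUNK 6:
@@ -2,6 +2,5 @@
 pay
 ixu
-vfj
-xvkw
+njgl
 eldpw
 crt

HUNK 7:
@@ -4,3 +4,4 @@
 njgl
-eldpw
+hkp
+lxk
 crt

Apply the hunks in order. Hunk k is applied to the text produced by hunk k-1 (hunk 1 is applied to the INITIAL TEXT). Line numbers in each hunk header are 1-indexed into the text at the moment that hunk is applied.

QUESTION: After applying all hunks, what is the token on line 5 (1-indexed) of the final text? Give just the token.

Hunk 1: at line 1 remove [pwqfs,hxlih] add [sgwb,yosdd,enj] -> 7 lines: eqmi pay sgwb yosdd enj zpof rfnrm
Hunk 2: at line 2 remove [yosdd,enj] add [eldpw] -> 6 lines: eqmi pay sgwb eldpw zpof rfnrm
Hunk 3: at line 1 remove [sgwb] add [tmdt,xvkw] -> 7 lines: eqmi pay tmdt xvkw eldpw zpof rfnrm
Hunk 4: at line 2 remove [tmdt] add [ixu,vfj] -> 8 lines: eqmi pay ixu vfj xvkw eldpw zpof rfnrm
Hunk 5: at line 6 remove [zpof] add [crt,ffo] -> 9 lines: eqmi pay ixu vfj xvkw eldpw crt ffo rfnrm
Hunk 6: at line 2 remove [vfj,xvkw] add [njgl] -> 8 lines: eqmi pay ixu njgl eldpw crt ffo rfnrm
Hunk 7: at line 4 remove [eldpw] add [hkp,lxk] -> 9 lines: eqmi pay ixu njgl hkp lxk crt ffo rfnrm
Final line 5: hkp

Answer: hkp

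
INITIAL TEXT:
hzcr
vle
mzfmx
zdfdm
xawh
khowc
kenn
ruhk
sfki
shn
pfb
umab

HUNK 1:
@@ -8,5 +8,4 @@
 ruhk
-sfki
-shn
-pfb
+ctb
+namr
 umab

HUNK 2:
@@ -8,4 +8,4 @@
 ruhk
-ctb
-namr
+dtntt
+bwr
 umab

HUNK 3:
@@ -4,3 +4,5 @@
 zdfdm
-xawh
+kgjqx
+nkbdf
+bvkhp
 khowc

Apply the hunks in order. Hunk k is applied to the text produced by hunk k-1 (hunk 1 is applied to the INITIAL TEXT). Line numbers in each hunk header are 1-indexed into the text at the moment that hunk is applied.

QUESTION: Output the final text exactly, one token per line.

Hunk 1: at line 8 remove [sfki,shn,pfb] add [ctb,namr] -> 11 lines: hzcr vle mzfmx zdfdm xawh khowc kenn ruhk ctb namr umab
Hunk 2: at line 8 remove [ctb,namr] add [dtntt,bwr] -> 11 lines: hzcr vle mzfmx zdfdm xawh khowc kenn ruhk dtntt bwr umab
Hunk 3: at line 4 remove [xawh] add [kgjqx,nkbdf,bvkhp] -> 13 lines: hzcr vle mzfmx zdfdm kgjqx nkbdf bvkhp khowc kenn ruhk dtntt bwr umab

Answer: hzcr
vle
mzfmx
zdfdm
kgjqx
nkbdf
bvkhp
khowc
kenn
ruhk
dtntt
bwr
umab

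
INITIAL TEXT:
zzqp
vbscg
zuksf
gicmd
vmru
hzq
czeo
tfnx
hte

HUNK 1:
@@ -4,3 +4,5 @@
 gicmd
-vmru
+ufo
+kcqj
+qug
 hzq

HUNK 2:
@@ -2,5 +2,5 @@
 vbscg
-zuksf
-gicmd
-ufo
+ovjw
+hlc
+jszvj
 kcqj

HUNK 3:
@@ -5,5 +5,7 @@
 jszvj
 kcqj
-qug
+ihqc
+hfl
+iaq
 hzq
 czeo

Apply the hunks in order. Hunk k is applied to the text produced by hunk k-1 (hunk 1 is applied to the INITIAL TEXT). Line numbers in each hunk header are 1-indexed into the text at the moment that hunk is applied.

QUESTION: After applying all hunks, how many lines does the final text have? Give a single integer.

Answer: 13

Derivation:
Hunk 1: at line 4 remove [vmru] add [ufo,kcqj,qug] -> 11 lines: zzqp vbscg zuksf gicmd ufo kcqj qug hzq czeo tfnx hte
Hunk 2: at line 2 remove [zuksf,gicmd,ufo] add [ovjw,hlc,jszvj] -> 11 lines: zzqp vbscg ovjw hlc jszvj kcqj qug hzq czeo tfnx hte
Hunk 3: at line 5 remove [qug] add [ihqc,hfl,iaq] -> 13 lines: zzqp vbscg ovjw hlc jszvj kcqj ihqc hfl iaq hzq czeo tfnx hte
Final line count: 13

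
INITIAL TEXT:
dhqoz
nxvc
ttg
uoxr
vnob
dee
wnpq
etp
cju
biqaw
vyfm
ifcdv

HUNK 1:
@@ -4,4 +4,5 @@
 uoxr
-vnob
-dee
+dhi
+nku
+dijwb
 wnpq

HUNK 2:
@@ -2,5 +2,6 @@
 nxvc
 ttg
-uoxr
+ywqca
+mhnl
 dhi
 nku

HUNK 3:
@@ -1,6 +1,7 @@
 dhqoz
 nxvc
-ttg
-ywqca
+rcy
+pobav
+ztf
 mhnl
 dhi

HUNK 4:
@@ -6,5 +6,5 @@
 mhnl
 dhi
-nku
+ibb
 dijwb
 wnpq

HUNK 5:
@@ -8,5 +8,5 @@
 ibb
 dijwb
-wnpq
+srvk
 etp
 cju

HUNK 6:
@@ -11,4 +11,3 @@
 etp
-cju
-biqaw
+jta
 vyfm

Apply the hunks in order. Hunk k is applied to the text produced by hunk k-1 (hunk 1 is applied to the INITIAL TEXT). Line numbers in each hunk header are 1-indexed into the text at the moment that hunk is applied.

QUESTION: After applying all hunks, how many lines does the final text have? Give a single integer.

Answer: 14

Derivation:
Hunk 1: at line 4 remove [vnob,dee] add [dhi,nku,dijwb] -> 13 lines: dhqoz nxvc ttg uoxr dhi nku dijwb wnpq etp cju biqaw vyfm ifcdv
Hunk 2: at line 2 remove [uoxr] add [ywqca,mhnl] -> 14 lines: dhqoz nxvc ttg ywqca mhnl dhi nku dijwb wnpq etp cju biqaw vyfm ifcdv
Hunk 3: at line 1 remove [ttg,ywqca] add [rcy,pobav,ztf] -> 15 lines: dhqoz nxvc rcy pobav ztf mhnl dhi nku dijwb wnpq etp cju biqaw vyfm ifcdv
Hunk 4: at line 6 remove [nku] add [ibb] -> 15 lines: dhqoz nxvc rcy pobav ztf mhnl dhi ibb dijwb wnpq etp cju biqaw vyfm ifcdv
Hunk 5: at line 8 remove [wnpq] add [srvk] -> 15 lines: dhqoz nxvc rcy pobav ztf mhnl dhi ibb dijwb srvk etp cju biqaw vyfm ifcdv
Hunk 6: at line 11 remove [cju,biqaw] add [jta] -> 14 lines: dhqoz nxvc rcy pobav ztf mhnl dhi ibb dijwb srvk etp jta vyfm ifcdv
Final line count: 14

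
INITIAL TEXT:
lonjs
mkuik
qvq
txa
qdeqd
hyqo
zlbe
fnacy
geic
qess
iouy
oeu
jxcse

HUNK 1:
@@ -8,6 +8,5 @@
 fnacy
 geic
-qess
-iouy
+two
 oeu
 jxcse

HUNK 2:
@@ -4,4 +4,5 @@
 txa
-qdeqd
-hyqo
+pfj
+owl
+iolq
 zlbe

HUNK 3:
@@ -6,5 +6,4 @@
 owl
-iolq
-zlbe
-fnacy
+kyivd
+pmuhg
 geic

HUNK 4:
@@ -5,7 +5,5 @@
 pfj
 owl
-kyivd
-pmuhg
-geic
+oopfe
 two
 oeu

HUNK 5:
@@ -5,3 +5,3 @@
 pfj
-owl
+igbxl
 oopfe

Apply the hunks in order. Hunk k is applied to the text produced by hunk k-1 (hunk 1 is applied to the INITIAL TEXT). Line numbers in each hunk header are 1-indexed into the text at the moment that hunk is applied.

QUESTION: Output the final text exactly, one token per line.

Hunk 1: at line 8 remove [qess,iouy] add [two] -> 12 lines: lonjs mkuik qvq txa qdeqd hyqo zlbe fnacy geic two oeu jxcse
Hunk 2: at line 4 remove [qdeqd,hyqo] add [pfj,owl,iolq] -> 13 lines: lonjs mkuik qvq txa pfj owl iolq zlbe fnacy geic two oeu jxcse
Hunk 3: at line 6 remove [iolq,zlbe,fnacy] add [kyivd,pmuhg] -> 12 lines: lonjs mkuik qvq txa pfj owl kyivd pmuhg geic two oeu jxcse
Hunk 4: at line 5 remove [kyivd,pmuhg,geic] add [oopfe] -> 10 lines: lonjs mkuik qvq txa pfj owl oopfe two oeu jxcse
Hunk 5: at line 5 remove [owl] add [igbxl] -> 10 lines: lonjs mkuik qvq txa pfj igbxl oopfe two oeu jxcse

Answer: lonjs
mkuik
qvq
txa
pfj
igbxl
oopfe
two
oeu
jxcse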